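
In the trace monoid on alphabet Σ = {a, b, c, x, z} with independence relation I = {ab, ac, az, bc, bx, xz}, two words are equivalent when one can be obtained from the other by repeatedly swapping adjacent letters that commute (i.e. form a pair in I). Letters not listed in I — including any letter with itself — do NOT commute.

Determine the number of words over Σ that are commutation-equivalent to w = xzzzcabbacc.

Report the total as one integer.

piece 0:x — minimal
piece 1:z — minimal
piece 2:z rests on {1:z}
piece 3:z rests on {2:z}
piece 4:c rests on {0:x, 3:z}
piece 5:a rests on {0:x}
piece 6:b rests on {3:z}
piece 7:b rests on {6:b}
piece 8:a rests on {5:a}
piece 9:c rests on {4:c}
piece 10:c rests on {9:c}
minimal pieces: {0:x, 1:z}
ways to finish when only these pieces remain (= sum over removing one remaining piece with nothing left below it):
  1 left: {7}→1  {8}→1  {10}→1
  2 left: {5,8}→1  {6,7}→1  {7,8}→2  {7,10}→2  {8,10}→2  {9,10}→1
  3 left: {4,9,10}→1  {5,7,8}→3  {5,8,10}→3  {6,7,8}→3  {6,7,10}→3  {7,8,10}→6  {7,9,10}→3  {8,9,10}→3
  4 left: {4,7,9,10}→4  {4,8,9,10}→4  {5,6,7,8}→6  {5,7,8,10}→12  {5,8,9,10}→6  {6,7,8,10}→12  {6,7,9,10}→6  {7,8,9,10}→12
  5 left: {4,5,8,9,10}→10  {4,6,7,9,10}→10  {4,7,8,9,10}→20  {5,6,7,8,10}→30  {5,7,8,9,10}→30  {6,7,8,9,10}→30
  6 left: {0,4,5,8,9,10}→10  {3,4,6,7,9,10}→10  {4,5,7,8,9,10}→60  {4,6,7,8,9,10}→60  {5,6,7,8,9,10}→90
  7 left: {0,4,5,7,8,9,10}→70  {2,3,4,6,7,9,10}→10  {3,4,6,7,8,9,10}→70  {4,5,6,7,8,9,10}→210
  8 left: {0,4,5,6,7,8,9,10}→280  {1,2,3,4,6,7,9,10}→10  {2,3,4,6,7,8,9,10}→80  {3,4,5,6,7,8,9,10}→280
  9 left: {0,3,4,5,6,7,8,9,10}→560  {1,2,3,4,6,7,8,9,10}→90  {2,3,4,5,6,7,8,9,10}→360
  placing 0:x first → 450 extensions
  placing 1:z first → 920 extensions
total linear extensions = 1370

1370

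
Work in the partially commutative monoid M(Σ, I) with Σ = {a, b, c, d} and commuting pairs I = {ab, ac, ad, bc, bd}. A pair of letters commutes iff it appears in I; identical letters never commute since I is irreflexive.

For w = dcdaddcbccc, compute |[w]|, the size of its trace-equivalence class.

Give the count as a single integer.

110

#0=d has no predecessor
#1=c depends on [0:d]
#2=d depends on [1:c]
#3=a has no predecessor
#4=d depends on [2:d]
#5=d depends on [4:d]
#6=c depends on [5:d]
#7=b has no predecessor
#8=c depends on [6:c]
#9=c depends on [8:c]
#10=c depends on [9:c]
sources: [0:d, 3:a, 7:b]
N(rest) = Σ N(rest − s) over sources s of rest; N(one piece) = 1:
  size 1 → [3]=1  [7]=1  [10]=1
  size 2 → [3,7]=2  [3,10]=2  [7,10]=2  [9,10]=1
  size 3 → [3,7,10]=6  [3,9,10]=3  [7,9,10]=3  [8,9,10]=1
  size 4 → [3,7,9,10]=12  [3,8,9,10]=4  [6,8,9,10]=1  [7,8,9,10]=4
  size 5 → [3,6,8,9,10]=5  [3,7,8,9,10]=20  [5,6,8,9,10]=1  [6,7,8,9,10]=5
  size 6 → [3,5,6,8,9,10]=6  [3,6,7,8,9,10]=30  [4,5,6,8,9,10]=1  [5,6,7,8,9,10]=6
  size 7 → [2,4,5,6,8,9,10]=1  [3,4,5,6,8,9,10]=7  [3,5,6,7,8,9,10]=42  [4,5,6,7,8,9,10]=7
  size 8 → [1,2,4,5,6,8,9,10]=1  [2,3,4,5,6,8,9,10]=8  [2,4,5,6,7,8,9,10]=8  [3,4,5,6,7,8,9,10]=56
  size 9 → [0,1,2,4,5,6,8,9,10]=1  [1,2,3,4,5,6,8,9,10]=9  [1,2,4,5,6,7,8,9,10]=9  [2,3,4,5,6,7,8,9,10]=72
  first=0(d) contributes 90
  first=3(a) contributes 10
  first=7(b) contributes 10
|[w]| = 110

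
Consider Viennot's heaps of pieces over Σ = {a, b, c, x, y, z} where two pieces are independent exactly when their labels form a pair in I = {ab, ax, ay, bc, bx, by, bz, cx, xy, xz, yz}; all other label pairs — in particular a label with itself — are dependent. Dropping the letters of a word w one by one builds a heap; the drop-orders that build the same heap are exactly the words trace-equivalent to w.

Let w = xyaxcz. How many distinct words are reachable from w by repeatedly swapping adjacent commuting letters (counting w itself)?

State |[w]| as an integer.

#0=x has no predecessor
#1=y has no predecessor
#2=a has no predecessor
#3=x depends on [0:x]
#4=c depends on [1:y, 2:a]
#5=z depends on [4:c]
sources: [0:x, 1:y, 2:a]
N(rest) = Σ N(rest − s) over sources s of rest; N(one piece) = 1:
  size 1 → [3]=1  [5]=1
  size 2 → [0,3]=1  [3,5]=2  [4,5]=1
  size 3 → [0,3,5]=3  [1,4,5]=1  [2,4,5]=1  [3,4,5]=3
  size 4 → [0,3,4,5]=6  [1,2,4,5]=2  [1,3,4,5]=4  [2,3,4,5]=4
  first=0(x) contributes 10
  first=1(y) contributes 10
  first=2(a) contributes 10
|[w]| = 30

30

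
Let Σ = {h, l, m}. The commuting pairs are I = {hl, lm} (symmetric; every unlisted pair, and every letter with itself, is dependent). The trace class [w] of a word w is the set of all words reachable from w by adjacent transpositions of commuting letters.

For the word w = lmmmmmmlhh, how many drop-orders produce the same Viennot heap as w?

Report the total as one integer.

45

piece 0:l — minimal
piece 1:m — minimal
piece 2:m rests on {1:m}
piece 3:m rests on {2:m}
piece 4:m rests on {3:m}
piece 5:m rests on {4:m}
piece 6:m rests on {5:m}
piece 7:l rests on {0:l}
piece 8:h rests on {6:m}
piece 9:h rests on {8:h}
minimal pieces: {0:l, 1:m}
ways to finish when only these pieces remain (= sum over removing one remaining piece with nothing left below it):
  1 left: {7}→1  {9}→1
  2 left: {0,7}→1  {7,9}→2  {8,9}→1
  3 left: {0,7,9}→3  {6,8,9}→1  {7,8,9}→3
  4 left: {0,7,8,9}→6  {5,6,8,9}→1  {6,7,8,9}→4
  5 left: {0,6,7,8,9}→10  {4,5,6,8,9}→1  {5,6,7,8,9}→5
  6 left: {0,5,6,7,8,9}→15  {3,4,5,6,8,9}→1  {4,5,6,7,8,9}→6
  7 left: {0,4,5,6,7,8,9}→21  {2,3,4,5,6,8,9}→1  {3,4,5,6,7,8,9}→7
  8 left: {0,3,4,5,6,7,8,9}→28  {1,2,3,4,5,6,8,9}→1  {2,3,4,5,6,7,8,9}→8
  placing 0:l first → 9 extensions
  placing 1:m first → 36 extensions
total linear extensions = 45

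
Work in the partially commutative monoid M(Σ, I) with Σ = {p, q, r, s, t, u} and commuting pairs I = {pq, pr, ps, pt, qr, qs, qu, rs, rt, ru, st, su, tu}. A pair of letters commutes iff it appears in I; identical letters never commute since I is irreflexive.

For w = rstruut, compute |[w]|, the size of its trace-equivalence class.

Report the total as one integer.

piece 0:r — minimal
piece 1:s — minimal
piece 2:t — minimal
piece 3:r rests on {0:r}
piece 4:u — minimal
piece 5:u rests on {4:u}
piece 6:t rests on {2:t}
minimal pieces: {0:r, 1:s, 2:t, 4:u}
ways to finish when only these pieces remain (= sum over removing one remaining piece with nothing left below it):
  1 left: {1}→1  {3}→1  {5}→1  {6}→1
  2 left: {0,3}→1  {1,3}→2  {1,5}→2  {1,6}→2  {2,6}→1  {3,5}→2  {3,6}→2  {4,5}→1  {5,6}→2
  3 left: {0,1,3}→3  {0,3,5}→3  {0,3,6}→3  {1,2,6}→3  {1,3,5}→6  {1,3,6}→6  {1,4,5}→3  {1,5,6}→6  {2,3,6}→3  {2,5,6}→3  {3,4,5}→3  {3,5,6}→6  {4,5,6}→3
  4 left: {0,1,3,5}→12  {0,1,3,6}→12  {0,2,3,6}→6  {0,3,4,5}→6  {0,3,5,6}→12  {1,2,3,6}→12  {1,2,5,6}→12  {1,3,4,5}→12  {1,3,5,6}→24  {1,4,5,6}→12  {2,3,5,6}→12  {2,4,5,6}→6  {3,4,5,6}→12
  5 left: {0,1,2,3,6}→30  {0,1,3,4,5}→30  {0,1,3,5,6}→60  {0,2,3,5,6}→30  {0,3,4,5,6}→30  {1,2,3,5,6}→60  {1,2,4,5,6}→30  {1,3,4,5,6}→60  {2,3,4,5,6}→30
  placing 0:r first → 180 extensions
  placing 1:s first → 90 extensions
  placing 2:t first → 180 extensions
  placing 4:u first → 180 extensions
total linear extensions = 630

630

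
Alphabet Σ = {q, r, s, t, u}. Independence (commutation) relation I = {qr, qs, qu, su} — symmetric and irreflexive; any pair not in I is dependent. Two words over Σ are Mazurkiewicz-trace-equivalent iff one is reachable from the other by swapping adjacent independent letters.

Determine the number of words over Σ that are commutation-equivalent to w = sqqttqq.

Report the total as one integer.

3

piece 0:s — minimal
piece 1:q — minimal
piece 2:q rests on {1:q}
piece 3:t rests on {0:s, 2:q}
piece 4:t rests on {3:t}
piece 5:q rests on {4:t}
piece 6:q rests on {5:q}
minimal pieces: {0:s, 1:q}
ways to finish when only these pieces remain (= sum over removing one remaining piece with nothing left below it):
  1 left: {6}→1
  2 left: {5,6}→1
  3 left: {4,5,6}→1
  4 left: {3,4,5,6}→1
  5 left: {0,3,4,5,6}→1  {2,3,4,5,6}→1
  placing 0:s first → 1 extensions
  placing 1:q first → 2 extensions
total linear extensions = 3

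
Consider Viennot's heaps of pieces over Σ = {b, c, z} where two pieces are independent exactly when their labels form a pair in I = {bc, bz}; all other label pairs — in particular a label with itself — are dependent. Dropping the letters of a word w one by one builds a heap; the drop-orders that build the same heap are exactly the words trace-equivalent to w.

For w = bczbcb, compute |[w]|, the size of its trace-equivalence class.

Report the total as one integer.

drop 0:b onto floor
drop 1:c onto floor
drop 2:z onto {1:c}
drop 3:b onto {0:b}
drop 4:c onto {2:z}
drop 5:b onto {3:b}
ground layer = {0:b, 1:c}
drop-orders for the pieces not yet dropped (sum over which currently-grounded one goes next):
  1 to go: {4} 1  {5} 1
  2 to go: {2,4} 1  {3,5} 1  {4,5} 2
  3 to go: {0,3,5} 1  {1,2,4} 1  {2,4,5} 3  {3,4,5} 3
  4 to go: {0,3,4,5} 4  {1,2,4,5} 4  {2,3,4,5} 6
  if 0:b drops first: 10 orders
  if 1:c drops first: 10 orders
heap linearizations: 20

20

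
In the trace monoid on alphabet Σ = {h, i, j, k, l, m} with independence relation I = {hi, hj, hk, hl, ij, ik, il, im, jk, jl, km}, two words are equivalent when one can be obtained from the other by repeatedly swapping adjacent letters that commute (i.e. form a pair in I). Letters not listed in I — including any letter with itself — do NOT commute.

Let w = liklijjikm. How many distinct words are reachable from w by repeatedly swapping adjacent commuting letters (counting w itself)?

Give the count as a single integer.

3000

piece 0:l — minimal
piece 1:i — minimal
piece 2:k rests on {0:l}
piece 3:l rests on {2:k}
piece 4:i rests on {1:i}
piece 5:j — minimal
piece 6:j rests on {5:j}
piece 7:i rests on {4:i}
piece 8:k rests on {3:l}
piece 9:m rests on {3:l, 6:j}
minimal pieces: {0:l, 1:i, 5:j}
ways to finish when only these pieces remain (= sum over removing one remaining piece with nothing left below it):
  1 left: {7}→1  {8}→1  {9}→1
  2 left: {4,7}→1  {6,9}→1  {7,8}→2  {7,9}→2  {8,9}→2
  3 left: {1,4,7}→1  {3,8,9}→2  {4,7,8}→3  {4,7,9}→3  {5,6,9}→1  {6,7,9}→3  {6,8,9}→3  {7,8,9}→6
  4 left: {1,4,7,8}→4  {1,4,7,9}→4  {2,3,8,9}→2  {3,6,8,9}→5  {3,7,8,9}→8  {4,6,7,9}→6  {4,7,8,9}→12  {5,6,7,9}→4  {5,6,8,9}→4  {6,7,8,9}→12
  5 left: {0,2,3,8,9}→2  {1,4,6,7,9}→10  {1,4,7,8,9}→20  {2,3,6,8,9}→7  {2,3,7,8,9}→10  {3,4,7,8,9}→20  {3,5,6,8,9}→9  {3,6,7,8,9}→25  {4,5,6,7,9}→10  {4,6,7,8,9}→30  {5,6,7,8,9}→20
  6 left: {0,2,3,6,8,9}→9  {0,2,3,7,8,9}→12  {1,3,4,7,8,9}→40  {1,4,5,6,7,9}→20  {1,4,6,7,8,9}→60  {2,3,4,7,8,9}→30  {2,3,5,6,8,9}→16  {2,3,6,7,8,9}→42  {3,4,6,7,8,9}→75  {3,5,6,7,8,9}→54  {4,5,6,7,8,9}→60
  7 left: {0,2,3,4,7,8,9}→42  {0,2,3,5,6,8,9}→25  {0,2,3,6,7,8,9}→63  {1,2,3,4,7,8,9}→70  {1,3,4,6,7,8,9}→175  {1,4,5,6,7,8,9}→140  {2,3,4,6,7,8,9}→147  {2,3,5,6,7,8,9}→112  {3,4,5,6,7,8,9}→189
  8 left: {0,1,2,3,4,7,8,9}→112  {0,2,3,4,6,7,8,9}→252  {0,2,3,5,6,7,8,9}→200  {1,2,3,4,6,7,8,9}→392  {1,3,4,5,6,7,8,9}→504  {2,3,4,5,6,7,8,9}→448
  placing 0:l first → 1344 extensions
  placing 1:i first → 900 extensions
  placing 5:j first → 756 extensions
total linear extensions = 3000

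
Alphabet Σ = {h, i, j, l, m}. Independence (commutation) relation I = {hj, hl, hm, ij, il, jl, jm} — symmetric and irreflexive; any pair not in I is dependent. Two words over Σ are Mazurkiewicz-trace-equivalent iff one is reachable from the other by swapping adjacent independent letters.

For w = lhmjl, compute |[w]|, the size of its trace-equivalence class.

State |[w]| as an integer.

0(l) covers ∅
1(h) covers ∅
2(m) covers 0:l
3(j) covers ∅
4(l) covers 2:m
floor of heap: 0:l, 1:h, 3:j
completions by unplaced set U, small U first (add the entries for U minus each lowest piece of U):
  |U|=1: {1}:1  {3}:1  {4}:1
  |U|=2: {1,3}:2  {1,4}:2  {2,4}:1  {3,4}:2
  |U|=3: {0,2,4}:1  {1,2,4}:3  {1,3,4}:6  {2,3,4}:3
  start at 0(l): 12
  start at 1(h): 4
  start at 3(j): 4
sum over floor = 20

20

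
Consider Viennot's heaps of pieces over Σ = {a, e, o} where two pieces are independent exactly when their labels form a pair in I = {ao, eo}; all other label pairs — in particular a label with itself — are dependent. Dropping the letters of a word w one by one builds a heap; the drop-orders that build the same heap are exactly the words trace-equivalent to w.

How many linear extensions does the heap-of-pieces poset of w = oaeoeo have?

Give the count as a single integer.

drop 0:o onto floor
drop 1:a onto floor
drop 2:e onto {1:a}
drop 3:o onto {0:o}
drop 4:e onto {2:e}
drop 5:o onto {3:o}
ground layer = {0:o, 1:a}
drop-orders for the pieces not yet dropped (sum over which currently-grounded one goes next):
  1 to go: {4} 1  {5} 1
  2 to go: {2,4} 1  {3,5} 1  {4,5} 2
  3 to go: {0,3,5} 1  {1,2,4} 1  {2,4,5} 3  {3,4,5} 3
  4 to go: {0,3,4,5} 4  {1,2,4,5} 4  {2,3,4,5} 6
  if 0:o drops first: 10 orders
  if 1:a drops first: 10 orders
heap linearizations: 20

20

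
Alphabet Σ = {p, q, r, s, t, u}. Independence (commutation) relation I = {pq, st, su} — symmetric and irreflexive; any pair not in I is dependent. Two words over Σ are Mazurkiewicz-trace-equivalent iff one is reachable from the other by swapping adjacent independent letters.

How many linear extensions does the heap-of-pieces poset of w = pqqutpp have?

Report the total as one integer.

3

drop 0:p onto floor
drop 1:q onto floor
drop 2:q onto {1:q}
drop 3:u onto {0:p, 2:q}
drop 4:t onto {3:u}
drop 5:p onto {4:t}
drop 6:p onto {5:p}
ground layer = {0:p, 1:q}
drop-orders for the pieces not yet dropped (sum over which currently-grounded one goes next):
  1 to go: {6} 1
  2 to go: {5,6} 1
  3 to go: {4,5,6} 1
  4 to go: {3,4,5,6} 1
  5 to go: {0,3,4,5,6} 1  {2,3,4,5,6} 1
  if 0:p drops first: 1 orders
  if 1:q drops first: 2 orders
heap linearizations: 3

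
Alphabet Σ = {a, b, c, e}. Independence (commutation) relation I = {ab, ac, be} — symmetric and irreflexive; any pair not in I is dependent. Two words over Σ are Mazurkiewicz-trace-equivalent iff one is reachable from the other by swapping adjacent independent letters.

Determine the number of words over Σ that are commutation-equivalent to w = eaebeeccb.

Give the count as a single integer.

#0=e has no predecessor
#1=a depends on [0:e]
#2=e depends on [1:a]
#3=b has no predecessor
#4=e depends on [2:e]
#5=e depends on [4:e]
#6=c depends on [3:b, 5:e]
#7=c depends on [6:c]
#8=b depends on [7:c]
sources: [0:e, 3:b]
N(rest) = Σ N(rest − s) over sources s of rest; N(one piece) = 1:
  size 1 → [8]=1
  size 2 → [7,8]=1
  size 3 → [6,7,8]=1
  size 4 → [3,6,7,8]=1  [5,6,7,8]=1
  size 5 → [3,5,6,7,8]=2  [4,5,6,7,8]=1
  size 6 → [2,4,5,6,7,8]=1  [3,4,5,6,7,8]=3
  size 7 → [1,2,4,5,6,7,8]=1  [2,3,4,5,6,7,8]=4
  first=0(e) contributes 5
  first=3(b) contributes 1
|[w]| = 6

6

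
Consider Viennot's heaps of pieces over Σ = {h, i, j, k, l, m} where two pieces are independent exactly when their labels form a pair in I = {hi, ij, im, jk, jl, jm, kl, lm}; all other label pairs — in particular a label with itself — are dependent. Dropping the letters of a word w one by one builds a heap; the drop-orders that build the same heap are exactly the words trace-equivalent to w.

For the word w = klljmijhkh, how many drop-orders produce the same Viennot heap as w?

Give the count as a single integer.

279

#0=k has no predecessor
#1=l has no predecessor
#2=l depends on [1:l]
#3=j has no predecessor
#4=m depends on [0:k]
#5=i depends on [0:k, 2:l]
#6=j depends on [3:j]
#7=h depends on [2:l, 4:m, 6:j]
#8=k depends on [5:i, 7:h]
#9=h depends on [8:k]
sources: [0:k, 1:l, 3:j]
N(rest) = Σ N(rest − s) over sources s of rest; N(one piece) = 1:
  size 1 → [9]=1
  size 2 → [8,9]=1
  size 3 → [5,8,9]=1  [7,8,9]=1
  size 4 → [4,7,8,9]=1  [5,7,8,9]=2  [6,7,8,9]=1
  size 5 → [2,5,7,8,9]=2  [3,6,7,8,9]=1  [4,5,7,8,9]=3  [4,6,7,8,9]=2  [5,6,7,8,9]=3
  size 6 → [0,4,5,7,8,9]=3  [1,2,5,7,8,9]=2  [2,4,5,7,8,9]=5  [2,5,6,7,8,9]=5  [3,4,6,7,8,9]=3  [3,5,6,7,8,9]=4  [4,5,6,7,8,9]=8
  size 7 → [0,2,4,5,7,8,9]=8  [0,4,5,6,7,8,9]=11  [1,2,4,5,7,8,9]=7  [1,2,5,6,7,8,9]=7  [2,3,5,6,7,8,9]=9  [2,4,5,6,7,8,9]=18  [3,4,5,6,7,8,9]=15
  size 8 → [0,1,2,4,5,7,8,9]=15  [0,2,4,5,6,7,8,9]=37  [0,3,4,5,6,7,8,9]=26  [1,2,3,5,6,7,8,9]=16  [1,2,4,5,6,7,8,9]=32  [2,3,4,5,6,7,8,9]=42
  first=0(k) contributes 90
  first=1(l) contributes 105
  first=3(j) contributes 84
|[w]| = 279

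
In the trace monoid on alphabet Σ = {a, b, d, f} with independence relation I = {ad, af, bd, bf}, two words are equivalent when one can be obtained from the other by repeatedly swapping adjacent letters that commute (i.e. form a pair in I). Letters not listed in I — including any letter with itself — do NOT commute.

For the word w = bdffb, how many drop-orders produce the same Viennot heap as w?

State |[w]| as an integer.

drop 0:b onto floor
drop 1:d onto floor
drop 2:f onto {1:d}
drop 3:f onto {2:f}
drop 4:b onto {0:b}
ground layer = {0:b, 1:d}
drop-orders for the pieces not yet dropped (sum over which currently-grounded one goes next):
  1 to go: {3} 1  {4} 1
  2 to go: {0,4} 1  {2,3} 1  {3,4} 2
  3 to go: {0,3,4} 3  {1,2,3} 1  {2,3,4} 3
  if 0:b drops first: 4 orders
  if 1:d drops first: 6 orders
heap linearizations: 10

10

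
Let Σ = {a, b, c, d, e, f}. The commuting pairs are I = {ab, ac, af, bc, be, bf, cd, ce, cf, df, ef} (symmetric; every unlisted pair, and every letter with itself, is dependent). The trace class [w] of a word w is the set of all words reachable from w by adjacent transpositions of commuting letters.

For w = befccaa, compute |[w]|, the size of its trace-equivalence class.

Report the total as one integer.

#0=b has no predecessor
#1=e has no predecessor
#2=f has no predecessor
#3=c has no predecessor
#4=c depends on [3:c]
#5=a depends on [1:e]
#6=a depends on [5:a]
sources: [0:b, 1:e, 2:f, 3:c]
N(rest) = Σ N(rest − s) over sources s of rest; N(one piece) = 1:
  size 1 → [0]=1  [2]=1  [4]=1  [6]=1
  size 2 → [0,2]=2  [0,4]=2  [0,6]=2  [2,4]=2  [2,6]=2  [3,4]=1  [4,6]=2  [5,6]=1
  size 3 → [0,2,4]=6  [0,2,6]=6  [0,3,4]=3  [0,4,6]=6  [0,5,6]=3  [1,5,6]=1  [2,3,4]=3  [2,4,6]=6  [2,5,6]=3  [3,4,6]=3  [4,5,6]=3
  size 4 → [0,1,5,6]=4  [0,2,3,4]=12  [0,2,4,6]=24  [0,2,5,6]=12  [0,3,4,6]=12  [0,4,5,6]=12  [1,2,5,6]=4  [1,4,5,6]=4  [2,3,4,6]=12  [2,4,5,6]=12  [3,4,5,6]=6
  size 5 → [0,1,2,5,6]=20  [0,1,4,5,6]=20  [0,2,3,4,6]=60  [0,2,4,5,6]=60  [0,3,4,5,6]=30  [1,2,4,5,6]=20  [1,3,4,5,6]=10  [2,3,4,5,6]=30
  first=0(b) contributes 60
  first=1(e) contributes 180
  first=2(f) contributes 60
  first=3(c) contributes 120
|[w]| = 420

420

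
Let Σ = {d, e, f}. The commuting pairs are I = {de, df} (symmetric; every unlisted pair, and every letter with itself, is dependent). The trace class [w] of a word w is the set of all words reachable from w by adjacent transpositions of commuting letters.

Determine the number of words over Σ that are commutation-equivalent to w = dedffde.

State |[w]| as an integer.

35

0(d) covers ∅
1(e) covers ∅
2(d) covers 0:d
3(f) covers 1:e
4(f) covers 3:f
5(d) covers 2:d
6(e) covers 4:f
floor of heap: 0:d, 1:e
completions by unplaced set U, small U first (add the entries for U minus each lowest piece of U):
  |U|=1: {5}:1  {6}:1
  |U|=2: {2,5}:1  {4,6}:1  {5,6}:2
  |U|=3: {0,2,5}:1  {2,5,6}:3  {3,4,6}:1  {4,5,6}:3
  |U|=4: {0,2,5,6}:4  {1,3,4,6}:1  {2,4,5,6}:6  {3,4,5,6}:4
  |U|=5: {0,2,4,5,6}:10  {1,3,4,5,6}:5  {2,3,4,5,6}:10
  start at 0(d): 15
  start at 1(e): 20
sum over floor = 35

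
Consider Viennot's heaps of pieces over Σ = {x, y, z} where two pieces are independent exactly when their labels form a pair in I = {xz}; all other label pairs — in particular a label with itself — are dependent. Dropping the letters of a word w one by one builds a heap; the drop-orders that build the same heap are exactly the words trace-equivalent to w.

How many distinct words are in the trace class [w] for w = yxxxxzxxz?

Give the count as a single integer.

28

#0=y has no predecessor
#1=x depends on [0:y]
#2=x depends on [1:x]
#3=x depends on [2:x]
#4=x depends on [3:x]
#5=z depends on [0:y]
#6=x depends on [4:x]
#7=x depends on [6:x]
#8=z depends on [5:z]
sources: [0:y]
N(rest) = Σ N(rest − s) over sources s of rest; N(one piece) = 1:
  size 1 → [7]=1  [8]=1
  size 2 → [5,8]=1  [6,7]=1  [7,8]=2
  size 3 → [4,6,7]=1  [5,7,8]=3  [6,7,8]=3
  size 4 → [3,4,6,7]=1  [4,6,7,8]=4  [5,6,7,8]=6
  size 5 → [2,3,4,6,7]=1  [3,4,6,7,8]=5  [4,5,6,7,8]=10
  size 6 → [1,2,3,4,6,7]=1  [2,3,4,6,7,8]=6  [3,4,5,6,7,8]=15
  size 7 → [1,2,3,4,6,7,8]=7  [2,3,4,5,6,7,8]=21
  first=0(y) contributes 28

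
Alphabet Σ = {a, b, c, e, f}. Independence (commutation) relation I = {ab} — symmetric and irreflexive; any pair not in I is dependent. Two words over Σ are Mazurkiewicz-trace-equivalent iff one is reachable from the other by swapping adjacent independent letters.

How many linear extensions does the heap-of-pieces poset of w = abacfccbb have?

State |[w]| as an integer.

3

#0=a has no predecessor
#1=b has no predecessor
#2=a depends on [0:a]
#3=c depends on [1:b, 2:a]
#4=f depends on [3:c]
#5=c depends on [4:f]
#6=c depends on [5:c]
#7=b depends on [6:c]
#8=b depends on [7:b]
sources: [0:a, 1:b]
N(rest) = Σ N(rest − s) over sources s of rest; N(one piece) = 1:
  size 1 → [8]=1
  size 2 → [7,8]=1
  size 3 → [6,7,8]=1
  size 4 → [5,6,7,8]=1
  size 5 → [4,5,6,7,8]=1
  size 6 → [3,4,5,6,7,8]=1
  size 7 → [1,3,4,5,6,7,8]=1  [2,3,4,5,6,7,8]=1
  first=0(a) contributes 2
  first=1(b) contributes 1
|[w]| = 3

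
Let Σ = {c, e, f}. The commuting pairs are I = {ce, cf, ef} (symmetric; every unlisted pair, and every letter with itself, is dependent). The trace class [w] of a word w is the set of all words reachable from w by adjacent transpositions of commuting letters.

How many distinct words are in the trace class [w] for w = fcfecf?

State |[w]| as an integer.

drop 0:f onto floor
drop 1:c onto floor
drop 2:f onto {0:f}
drop 3:e onto floor
drop 4:c onto {1:c}
drop 5:f onto {2:f}
ground layer = {0:f, 1:c, 3:e}
drop-orders for the pieces not yet dropped (sum over which currently-grounded one goes next):
  1 to go: {3} 1  {4} 1  {5} 1
  2 to go: {1,4} 1  {2,5} 1  {3,4} 2  {3,5} 2  {4,5} 2
  3 to go: {0,2,5} 1  {1,3,4} 3  {1,4,5} 3  {2,3,5} 3  {2,4,5} 3  {3,4,5} 6
  4 to go: {0,2,3,5} 4  {0,2,4,5} 4  {1,2,4,5} 6  {1,3,4,5} 12  {2,3,4,5} 12
  if 0:f drops first: 30 orders
  if 1:c drops first: 20 orders
  if 3:e drops first: 10 orders
heap linearizations: 60

60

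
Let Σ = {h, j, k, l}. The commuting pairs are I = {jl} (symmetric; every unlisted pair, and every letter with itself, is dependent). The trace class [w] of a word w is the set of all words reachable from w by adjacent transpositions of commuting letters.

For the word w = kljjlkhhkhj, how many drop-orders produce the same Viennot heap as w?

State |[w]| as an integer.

6

0(k) covers ∅
1(l) covers 0:k
2(j) covers 0:k
3(j) covers 2:j
4(l) covers 1:l
5(k) covers 3:j, 4:l
6(h) covers 5:k
7(h) covers 6:h
8(k) covers 7:h
9(h) covers 8:k
10(j) covers 9:h
floor of heap: 0:k
completions by unplaced set U, small U first (add the entries for U minus each lowest piece of U):
  |U|=1: {10}:1
  |U|=2: {9,10}:1
  |U|=3: {8,9,10}:1
  |U|=4: {7,8,9,10}:1
  |U|=5: {6,7,8,9,10}:1
  |U|=6: {5,6,7,8,9,10}:1
  |U|=7: {3,5,6,7,8,9,10}:1  {4,5,6,7,8,9,10}:1
  |U|=8: {1,4,5,6,7,8,9,10}:1  {2,3,5,6,7,8,9,10}:1  {3,4,5,6,7,8,9,10}:2
  |U|=9: {1,3,4,5,6,7,8,9,10}:3  {2,3,4,5,6,7,8,9,10}:3
  start at 0(k): 6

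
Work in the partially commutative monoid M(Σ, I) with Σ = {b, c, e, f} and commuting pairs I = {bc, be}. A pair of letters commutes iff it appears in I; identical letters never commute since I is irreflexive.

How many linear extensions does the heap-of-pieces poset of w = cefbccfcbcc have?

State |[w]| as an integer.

drop 0:c onto floor
drop 1:e onto {0:c}
drop 2:f onto {1:e}
drop 3:b onto {2:f}
drop 4:c onto {2:f}
drop 5:c onto {4:c}
drop 6:f onto {3:b, 5:c}
drop 7:c onto {6:f}
drop 8:b onto {6:f}
drop 9:c onto {7:c}
drop 10:c onto {9:c}
ground layer = {0:c}
drop-orders for the pieces not yet dropped (sum over which currently-grounded one goes next):
  1 to go: {8} 1  {10} 1
  2 to go: {8,10} 2  {9,10} 1
  3 to go: {7,9,10} 1  {8,9,10} 3
  4 to go: {7,8,9,10} 4
  5 to go: {6,7,8,9,10} 4
  6 to go: {3,6,7,8,9,10} 4  {5,6,7,8,9,10} 4
  7 to go: {3,5,6,7,8,9,10} 8  {4,5,6,7,8,9,10} 4
  8 to go: {3,4,5,6,7,8,9,10} 12
  9 to go: {2,3,4,5,6,7,8,9,10} 12
  if 0:c drops first: 12 orders

12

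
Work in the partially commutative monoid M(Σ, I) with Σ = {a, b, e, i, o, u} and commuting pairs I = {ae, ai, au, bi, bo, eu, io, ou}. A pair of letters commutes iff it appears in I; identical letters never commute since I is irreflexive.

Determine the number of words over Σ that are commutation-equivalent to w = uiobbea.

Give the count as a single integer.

drop 0:u onto floor
drop 1:i onto {0:u}
drop 2:o onto floor
drop 3:b onto {0:u}
drop 4:b onto {3:b}
drop 5:e onto {1:i, 2:o, 4:b}
drop 6:a onto {2:o, 4:b}
ground layer = {0:u, 2:o}
drop-orders for the pieces not yet dropped (sum over which currently-grounded one goes next):
  1 to go: {5} 1  {6} 1
  2 to go: {1,5} 1  {5,6} 2
  3 to go: {1,5,6} 3  {2,5,6} 2  {4,5,6} 2
  4 to go: {1,2,5,6} 5  {1,4,5,6} 5  {2,4,5,6} 4  {3,4,5,6} 2
  5 to go: {1,2,4,5,6} 14  {1,3,4,5,6} 7  {2,3,4,5,6} 6
  if 0:u drops first: 27 orders
  if 2:o drops first: 7 orders
heap linearizations: 34

34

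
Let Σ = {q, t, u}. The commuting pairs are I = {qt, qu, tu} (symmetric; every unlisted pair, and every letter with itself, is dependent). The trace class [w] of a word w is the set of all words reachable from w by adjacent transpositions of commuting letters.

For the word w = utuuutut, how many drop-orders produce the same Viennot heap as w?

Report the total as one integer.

56

#0=u has no predecessor
#1=t has no predecessor
#2=u depends on [0:u]
#3=u depends on [2:u]
#4=u depends on [3:u]
#5=t depends on [1:t]
#6=u depends on [4:u]
#7=t depends on [5:t]
sources: [0:u, 1:t]
N(rest) = Σ N(rest − s) over sources s of rest; N(one piece) = 1:
  size 1 → [6]=1  [7]=1
  size 2 → [4,6]=1  [5,7]=1  [6,7]=2
  size 3 → [1,5,7]=1  [3,4,6]=1  [4,6,7]=3  [5,6,7]=3
  size 4 → [1,5,6,7]=4  [2,3,4,6]=1  [3,4,6,7]=4  [4,5,6,7]=6
  size 5 → [0,2,3,4,6]=1  [1,4,5,6,7]=10  [2,3,4,6,7]=5  [3,4,5,6,7]=10
  size 6 → [0,2,3,4,6,7]=6  [1,3,4,5,6,7]=20  [2,3,4,5,6,7]=15
  first=0(u) contributes 35
  first=1(t) contributes 21
|[w]| = 56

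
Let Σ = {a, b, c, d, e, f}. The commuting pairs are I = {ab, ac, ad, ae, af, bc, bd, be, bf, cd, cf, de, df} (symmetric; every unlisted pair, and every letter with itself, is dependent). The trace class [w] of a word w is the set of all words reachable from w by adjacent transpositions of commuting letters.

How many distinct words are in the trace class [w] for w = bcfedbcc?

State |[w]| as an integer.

0(b) covers ∅
1(c) covers ∅
2(f) covers ∅
3(e) covers 1:c, 2:f
4(d) covers ∅
5(b) covers 0:b
6(c) covers 3:e
7(c) covers 6:c
floor of heap: 0:b, 1:c, 2:f, 4:d
completions by unplaced set U, small U first (add the entries for U minus each lowest piece of U):
  |U|=1: {4}:1  {5}:1  {7}:1
  |U|=2: {0,5}:1  {4,5}:2  {4,7}:2  {5,7}:2  {6,7}:1
  |U|=3: {0,4,5}:3  {0,5,7}:3  {3,6,7}:1  {4,5,7}:6  {4,6,7}:3  {5,6,7}:3
  |U|=4: {0,4,5,7}:12  {0,5,6,7}:6  {1,3,6,7}:1  {2,3,6,7}:1  {3,4,6,7}:4  {3,5,6,7}:4  {4,5,6,7}:12
  |U|=5: {0,3,5,6,7}:10  {0,4,5,6,7}:30  {1,2,3,6,7}:2  {1,3,4,6,7}:5  {1,3,5,6,7}:5  {2,3,4,6,7}:5  {2,3,5,6,7}:5  {3,4,5,6,7}:20
  |U|=6: {0,1,3,5,6,7}:15  {0,2,3,5,6,7}:15  {0,3,4,5,6,7}:60  {1,2,3,4,6,7}:12  {1,2,3,5,6,7}:12  {1,3,4,5,6,7}:30  {2,3,4,5,6,7}:30
  start at 0(b): 84
  start at 1(c): 105
  start at 2(f): 105
  start at 4(d): 42
sum over floor = 336

336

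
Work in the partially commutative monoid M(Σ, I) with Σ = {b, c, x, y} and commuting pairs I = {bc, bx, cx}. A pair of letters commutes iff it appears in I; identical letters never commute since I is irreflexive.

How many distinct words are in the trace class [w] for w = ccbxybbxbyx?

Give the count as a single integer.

48

drop 0:c onto floor
drop 1:c onto {0:c}
drop 2:b onto floor
drop 3:x onto floor
drop 4:y onto {1:c, 2:b, 3:x}
drop 5:b onto {4:y}
drop 6:b onto {5:b}
drop 7:x onto {4:y}
drop 8:b onto {6:b}
drop 9:y onto {7:x, 8:b}
drop 10:x onto {9:y}
ground layer = {0:c, 2:b, 3:x}
drop-orders for the pieces not yet dropped (sum over which currently-grounded one goes next):
  1 to go: {10} 1
  2 to go: {9,10} 1
  3 to go: {7,9,10} 1  {8,9,10} 1
  4 to go: {6,8,9,10} 1  {7,8,9,10} 2
  5 to go: {5,6,8,9,10} 1  {6,7,8,9,10} 3
  6 to go: {5,6,7,8,9,10} 4
  7 to go: {4,5,6,7,8,9,10} 4
  8 to go: {1,4,5,6,7,8,9,10} 4  {2,4,5,6,7,8,9,10} 4  {3,4,5,6,7,8,9,10} 4
  9 to go: {0,1,4,5,6,7,8,9,10} 4  {1,2,4,5,6,7,8,9,10} 8  {1,3,4,5,6,7,8,9,10} 8  {2,3,4,5,6,7,8,9,10} 8
  if 0:c drops first: 24 orders
  if 2:b drops first: 12 orders
  if 3:x drops first: 12 orders
heap linearizations: 48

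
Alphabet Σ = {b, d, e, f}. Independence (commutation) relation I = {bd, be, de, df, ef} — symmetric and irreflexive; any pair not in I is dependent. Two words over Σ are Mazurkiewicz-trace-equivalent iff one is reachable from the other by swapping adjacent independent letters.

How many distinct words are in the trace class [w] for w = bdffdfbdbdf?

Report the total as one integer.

piece 0:b — minimal
piece 1:d — minimal
piece 2:f rests on {0:b}
piece 3:f rests on {2:f}
piece 4:d rests on {1:d}
piece 5:f rests on {3:f}
piece 6:b rests on {5:f}
piece 7:d rests on {4:d}
piece 8:b rests on {6:b}
piece 9:d rests on {7:d}
piece 10:f rests on {8:b}
minimal pieces: {0:b, 1:d}
ways to finish when only these pieces remain (= sum over removing one remaining piece with nothing left below it):
  1 left: {9}→1  {10}→1
  2 left: {7,9}→1  {8,10}→1  {9,10}→2
  3 left: {4,7,9}→1  {6,8,10}→1  {7,9,10}→3  {8,9,10}→3
  4 left: {1,4,7,9}→1  {4,7,9,10}→4  {5,6,8,10}→1  {6,8,9,10}→4  {7,8,9,10}→6
  5 left: {1,4,7,9,10}→5  {3,5,6,8,10}→1  {4,7,8,9,10}→10  {5,6,8,9,10}→5  {6,7,8,9,10}→10
  6 left: {1,4,7,8,9,10}→15  {2,3,5,6,8,10}→1  {3,5,6,8,9,10}→6  {4,6,7,8,9,10}→20  {5,6,7,8,9,10}→15
  7 left: {0,2,3,5,6,8,10}→1  {1,4,6,7,8,9,10}→35  {2,3,5,6,8,9,10}→7  {3,5,6,7,8,9,10}→21  {4,5,6,7,8,9,10}→35
  8 left: {0,2,3,5,6,8,9,10}→8  {1,4,5,6,7,8,9,10}→70  {2,3,5,6,7,8,9,10}→28  {3,4,5,6,7,8,9,10}→56
  9 left: {0,2,3,5,6,7,8,9,10}→36  {1,3,4,5,6,7,8,9,10}→126  {2,3,4,5,6,7,8,9,10}→84
  placing 0:b first → 210 extensions
  placing 1:d first → 120 extensions
total linear extensions = 330

330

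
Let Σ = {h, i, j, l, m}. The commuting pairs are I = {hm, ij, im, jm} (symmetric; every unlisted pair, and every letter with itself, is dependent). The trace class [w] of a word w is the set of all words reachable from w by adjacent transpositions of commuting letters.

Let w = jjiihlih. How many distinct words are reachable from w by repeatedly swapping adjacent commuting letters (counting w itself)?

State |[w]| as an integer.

#0=j has no predecessor
#1=j depends on [0:j]
#2=i has no predecessor
#3=i depends on [2:i]
#4=h depends on [1:j, 3:i]
#5=l depends on [4:h]
#6=i depends on [5:l]
#7=h depends on [6:i]
sources: [0:j, 2:i]
N(rest) = Σ N(rest − s) over sources s of rest; N(one piece) = 1:
  size 1 → [7]=1
  size 2 → [6,7]=1
  size 3 → [5,6,7]=1
  size 4 → [4,5,6,7]=1
  size 5 → [1,4,5,6,7]=1  [3,4,5,6,7]=1
  size 6 → [0,1,4,5,6,7]=1  [1,3,4,5,6,7]=2  [2,3,4,5,6,7]=1
  first=0(j) contributes 3
  first=2(i) contributes 3
|[w]| = 6

6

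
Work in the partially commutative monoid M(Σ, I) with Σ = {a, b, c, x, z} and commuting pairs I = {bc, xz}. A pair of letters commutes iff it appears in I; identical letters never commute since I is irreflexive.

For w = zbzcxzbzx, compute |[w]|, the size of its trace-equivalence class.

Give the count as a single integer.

4

0(z) covers ∅
1(b) covers 0:z
2(z) covers 1:b
3(c) covers 2:z
4(x) covers 3:c
5(z) covers 3:c
6(b) covers 4:x, 5:z
7(z) covers 6:b
8(x) covers 6:b
floor of heap: 0:z
completions by unplaced set U, small U first (add the entries for U minus each lowest piece of U):
  |U|=1: {7}:1  {8}:1
  |U|=2: {7,8}:2
  |U|=3: {6,7,8}:2
  |U|=4: {4,6,7,8}:2  {5,6,7,8}:2
  |U|=5: {4,5,6,7,8}:4
  |U|=6: {3,4,5,6,7,8}:4
  |U|=7: {2,3,4,5,6,7,8}:4
  start at 0(z): 4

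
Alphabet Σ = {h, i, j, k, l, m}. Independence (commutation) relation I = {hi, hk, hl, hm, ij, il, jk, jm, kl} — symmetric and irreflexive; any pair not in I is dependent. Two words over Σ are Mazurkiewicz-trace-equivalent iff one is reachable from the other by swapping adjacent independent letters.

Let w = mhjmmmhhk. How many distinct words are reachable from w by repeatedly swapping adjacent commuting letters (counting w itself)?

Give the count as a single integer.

#0=m has no predecessor
#1=h has no predecessor
#2=j depends on [1:h]
#3=m depends on [0:m]
#4=m depends on [3:m]
#5=m depends on [4:m]
#6=h depends on [2:j]
#7=h depends on [6:h]
#8=k depends on [5:m]
sources: [0:m, 1:h]
N(rest) = Σ N(rest − s) over sources s of rest; N(one piece) = 1:
  size 1 → [7]=1  [8]=1
  size 2 → [5,8]=1  [6,7]=1  [7,8]=2
  size 3 → [2,6,7]=1  [4,5,8]=1  [5,7,8]=3  [6,7,8]=3
  size 4 → [1,2,6,7]=1  [2,6,7,8]=4  [3,4,5,8]=1  [4,5,7,8]=4  [5,6,7,8]=6
  size 5 → [0,3,4,5,8]=1  [1,2,6,7,8]=5  [2,5,6,7,8]=10  [3,4,5,7,8]=5  [4,5,6,7,8]=10
  size 6 → [0,3,4,5,7,8]=6  [1,2,5,6,7,8]=15  [2,4,5,6,7,8]=20  [3,4,5,6,7,8]=15
  size 7 → [0,3,4,5,6,7,8]=21  [1,2,4,5,6,7,8]=35  [2,3,4,5,6,7,8]=35
  first=0(m) contributes 70
  first=1(h) contributes 56
|[w]| = 126

126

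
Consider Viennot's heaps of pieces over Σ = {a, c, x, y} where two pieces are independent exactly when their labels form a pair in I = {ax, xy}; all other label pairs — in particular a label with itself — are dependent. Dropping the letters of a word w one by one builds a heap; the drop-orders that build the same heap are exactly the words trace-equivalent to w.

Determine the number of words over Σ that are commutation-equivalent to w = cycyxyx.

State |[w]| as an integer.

drop 0:c onto floor
drop 1:y onto {0:c}
drop 2:c onto {1:y}
drop 3:y onto {2:c}
drop 4:x onto {2:c}
drop 5:y onto {3:y}
drop 6:x onto {4:x}
ground layer = {0:c}
drop-orders for the pieces not yet dropped (sum over which currently-grounded one goes next):
  1 to go: {5} 1  {6} 1
  2 to go: {3,5} 1  {4,6} 1  {5,6} 2
  3 to go: {3,5,6} 3  {4,5,6} 3
  4 to go: {3,4,5,6} 6
  5 to go: {2,3,4,5,6} 6
  if 0:c drops first: 6 orders

6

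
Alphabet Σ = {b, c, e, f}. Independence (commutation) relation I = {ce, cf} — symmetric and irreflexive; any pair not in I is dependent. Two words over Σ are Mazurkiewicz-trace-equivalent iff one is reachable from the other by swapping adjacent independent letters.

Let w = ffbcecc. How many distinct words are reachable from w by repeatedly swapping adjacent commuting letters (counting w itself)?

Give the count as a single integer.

#0=f has no predecessor
#1=f depends on [0:f]
#2=b depends on [1:f]
#3=c depends on [2:b]
#4=e depends on [2:b]
#5=c depends on [3:c]
#6=c depends on [5:c]
sources: [0:f]
N(rest) = Σ N(rest − s) over sources s of rest; N(one piece) = 1:
  size 1 → [4]=1  [6]=1
  size 2 → [4,6]=2  [5,6]=1
  size 3 → [3,5,6]=1  [4,5,6]=3
  size 4 → [3,4,5,6]=4
  size 5 → [2,3,4,5,6]=4
  first=0(f) contributes 4

4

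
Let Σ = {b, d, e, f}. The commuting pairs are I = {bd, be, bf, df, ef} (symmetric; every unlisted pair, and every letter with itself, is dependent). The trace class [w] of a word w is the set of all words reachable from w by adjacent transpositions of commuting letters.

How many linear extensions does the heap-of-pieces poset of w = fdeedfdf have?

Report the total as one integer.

#0=f has no predecessor
#1=d has no predecessor
#2=e depends on [1:d]
#3=e depends on [2:e]
#4=d depends on [3:e]
#5=f depends on [0:f]
#6=d depends on [4:d]
#7=f depends on [5:f]
sources: [0:f, 1:d]
N(rest) = Σ N(rest − s) over sources s of rest; N(one piece) = 1:
  size 1 → [6]=1  [7]=1
  size 2 → [4,6]=1  [5,7]=1  [6,7]=2
  size 3 → [0,5,7]=1  [3,4,6]=1  [4,6,7]=3  [5,6,7]=3
  size 4 → [0,5,6,7]=4  [2,3,4,6]=1  [3,4,6,7]=4  [4,5,6,7]=6
  size 5 → [0,4,5,6,7]=10  [1,2,3,4,6]=1  [2,3,4,6,7]=5  [3,4,5,6,7]=10
  size 6 → [0,3,4,5,6,7]=20  [1,2,3,4,6,7]=6  [2,3,4,5,6,7]=15
  first=0(f) contributes 21
  first=1(d) contributes 35
|[w]| = 56

56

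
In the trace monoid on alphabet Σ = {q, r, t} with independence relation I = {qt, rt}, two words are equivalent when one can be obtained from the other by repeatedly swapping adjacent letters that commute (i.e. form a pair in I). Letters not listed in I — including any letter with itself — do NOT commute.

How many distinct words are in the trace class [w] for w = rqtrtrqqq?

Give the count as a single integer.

piece 0:r — minimal
piece 1:q rests on {0:r}
piece 2:t — minimal
piece 3:r rests on {1:q}
piece 4:t rests on {2:t}
piece 5:r rests on {3:r}
piece 6:q rests on {5:r}
piece 7:q rests on {6:q}
piece 8:q rests on {7:q}
minimal pieces: {0:r, 2:t}
ways to finish when only these pieces remain (= sum over removing one remaining piece with nothing left below it):
  1 left: {4}→1  {8}→1
  2 left: {2,4}→1  {4,8}→2  {7,8}→1
  3 left: {2,4,8}→3  {4,7,8}→3  {6,7,8}→1
  4 left: {2,4,7,8}→6  {4,6,7,8}→4  {5,6,7,8}→1
  5 left: {2,4,6,7,8}→10  {3,5,6,7,8}→1  {4,5,6,7,8}→5
  6 left: {1,3,5,6,7,8}→1  {2,4,5,6,7,8}→15  {3,4,5,6,7,8}→6
  7 left: {0,1,3,5,6,7,8}→1  {1,3,4,5,6,7,8}→7  {2,3,4,5,6,7,8}→21
  placing 0:r first → 28 extensions
  placing 2:t first → 8 extensions
total linear extensions = 36

36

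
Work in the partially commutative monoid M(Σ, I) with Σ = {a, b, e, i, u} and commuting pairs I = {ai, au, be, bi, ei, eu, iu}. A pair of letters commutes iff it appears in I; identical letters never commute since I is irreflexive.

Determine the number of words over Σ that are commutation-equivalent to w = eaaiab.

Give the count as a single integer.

#0=e has no predecessor
#1=a depends on [0:e]
#2=a depends on [1:a]
#3=i has no predecessor
#4=a depends on [2:a]
#5=b depends on [4:a]
sources: [0:e, 3:i]
N(rest) = Σ N(rest − s) over sources s of rest; N(one piece) = 1:
  size 1 → [3]=1  [5]=1
  size 2 → [3,5]=2  [4,5]=1
  size 3 → [2,4,5]=1  [3,4,5]=3
  size 4 → [1,2,4,5]=1  [2,3,4,5]=4
  first=0(e) contributes 5
  first=3(i) contributes 1
|[w]| = 6

6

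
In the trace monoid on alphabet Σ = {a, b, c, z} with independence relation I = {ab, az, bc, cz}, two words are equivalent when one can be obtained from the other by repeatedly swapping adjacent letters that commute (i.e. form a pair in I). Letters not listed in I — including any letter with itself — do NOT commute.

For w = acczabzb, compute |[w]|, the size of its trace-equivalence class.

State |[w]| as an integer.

#0=a has no predecessor
#1=c depends on [0:a]
#2=c depends on [1:c]
#3=z has no predecessor
#4=a depends on [2:c]
#5=b depends on [3:z]
#6=z depends on [5:b]
#7=b depends on [6:z]
sources: [0:a, 3:z]
N(rest) = Σ N(rest − s) over sources s of rest; N(one piece) = 1:
  size 1 → [4]=1  [7]=1
  size 2 → [2,4]=1  [4,7]=2  [6,7]=1
  size 3 → [1,2,4]=1  [2,4,7]=3  [4,6,7]=3  [5,6,7]=1
  size 4 → [0,1,2,4]=1  [1,2,4,7]=4  [2,4,6,7]=6  [3,5,6,7]=1  [4,5,6,7]=4
  size 5 → [0,1,2,4,7]=5  [1,2,4,6,7]=10  [2,4,5,6,7]=10  [3,4,5,6,7]=5
  size 6 → [0,1,2,4,6,7]=15  [1,2,4,5,6,7]=20  [2,3,4,5,6,7]=15
  first=0(a) contributes 35
  first=3(z) contributes 35
|[w]| = 70

70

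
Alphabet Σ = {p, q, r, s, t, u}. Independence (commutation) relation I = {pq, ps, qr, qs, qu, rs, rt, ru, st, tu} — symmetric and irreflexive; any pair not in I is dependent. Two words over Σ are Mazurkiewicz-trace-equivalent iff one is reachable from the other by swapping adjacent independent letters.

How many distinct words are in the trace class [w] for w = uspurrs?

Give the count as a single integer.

16

drop 0:u onto floor
drop 1:s onto {0:u}
drop 2:p onto {0:u}
drop 3:u onto {1:s, 2:p}
drop 4:r onto {2:p}
drop 5:r onto {4:r}
drop 6:s onto {3:u}
ground layer = {0:u}
drop-orders for the pieces not yet dropped (sum over which currently-grounded one goes next):
  1 to go: {5} 1  {6} 1
  2 to go: {3,6} 1  {4,5} 1  {5,6} 2
  3 to go: {1,3,6} 1  {3,5,6} 3  {4,5,6} 3
  4 to go: {1,3,5,6} 4  {3,4,5,6} 6
  5 to go: {1,3,4,5,6} 10  {2,3,4,5,6} 6
  if 0:u drops first: 16 orders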